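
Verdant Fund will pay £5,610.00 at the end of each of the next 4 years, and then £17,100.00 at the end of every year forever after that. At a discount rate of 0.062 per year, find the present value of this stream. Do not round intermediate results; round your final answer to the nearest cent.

£236174.05

PV of 4-year annuity: £5,610.00 × [1 − (1+0.062)^−4] / 0.062 = 19350.54674
Perpetuity value at year 4: £17,100.00 / 0.062 = 275806.45161
PV of perpetuity: 275806.45161 / (1+0.062)^4 = 216823.50166
Total PV = 19350.54674 + 216823.50166 = 236174.04840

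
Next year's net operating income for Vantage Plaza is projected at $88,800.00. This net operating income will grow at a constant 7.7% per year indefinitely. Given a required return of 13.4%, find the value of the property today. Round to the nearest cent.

$1557894.74

Growing perpetuity: P = D₁ / (r − g) = $88,800.0000 / (0.134 − 0.077) = $1,557,894.74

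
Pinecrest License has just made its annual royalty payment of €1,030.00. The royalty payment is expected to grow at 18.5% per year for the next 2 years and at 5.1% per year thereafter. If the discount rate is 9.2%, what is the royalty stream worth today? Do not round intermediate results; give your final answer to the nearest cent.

D_1 = 1220.55000
D_2 = 1446.35175
Terminal value at year 2: TV = D_2×(1+g_2)/(r−g_2) = 1520.11569/0.041 = 37075.99242
P_0 = D_1/(1+r)^1 + D_2/(1+r)^2 + TV/(1+r)^2
    = 1117.71978 + 1212.91020 + 31091.91759 = 33422.54757

€33422.55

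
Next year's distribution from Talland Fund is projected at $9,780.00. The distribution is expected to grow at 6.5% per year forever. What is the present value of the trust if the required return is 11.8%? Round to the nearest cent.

$184528.30

Growing perpetuity: P = D₁ / (r − g) = $9,780.0000 / (0.118 − 0.065) = $184,528.30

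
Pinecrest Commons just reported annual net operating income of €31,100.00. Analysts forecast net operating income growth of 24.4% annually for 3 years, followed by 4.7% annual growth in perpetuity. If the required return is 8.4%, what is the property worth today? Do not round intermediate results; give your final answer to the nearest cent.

€1453735.33

D_1 = 38688.40000
D_2 = 48128.36960
D_3 = 59871.69178
Terminal value at year 3: TV = D_3×(1+g_2)/(r−g_2) = 62685.66130/0.037 = 1694207.06206
P_0 = D_1/(1+r)^1 + D_2/(1+r)^2 + D_3/(1+r)^3 + TV/(1+r)^3
    = 35690.40590 + 40958.36250 + 47003.87725 + 1330082.68880 = 1453735.33445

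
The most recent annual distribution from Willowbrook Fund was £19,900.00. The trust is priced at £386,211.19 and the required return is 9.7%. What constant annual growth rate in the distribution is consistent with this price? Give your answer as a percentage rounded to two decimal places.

P = D₀(1+g)/(r−g) ⇒ P(r−g) = D₀(1+g) ⇒ g(P+D₀) = P·r − D₀
g = (P·r − D₀)/(P + D₀) = (£386,211.19×0.097 − £19,900.00) / (£386,211.19 + £19,900.00) = 0.043246

4.32%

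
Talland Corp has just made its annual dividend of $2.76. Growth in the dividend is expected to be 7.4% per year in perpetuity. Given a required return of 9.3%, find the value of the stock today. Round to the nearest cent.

D₁ = D₀ × (1 + g) = $2.76 × 1.074 = $2.9642
Growing perpetuity: P = D₁ / (r − g) = $2.9642 / (0.093 − 0.074) = $156.01

$156.01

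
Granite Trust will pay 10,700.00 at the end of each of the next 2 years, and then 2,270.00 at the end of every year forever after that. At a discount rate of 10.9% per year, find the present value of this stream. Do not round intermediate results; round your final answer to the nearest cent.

35281.45

PV of 2-year annuity: 10,700.00 × [1 − (1+0.109)^−2] / 0.109 = 18348.36053
Perpetuity value at year 2: 2,270.00 / 0.109 = 20825.68807
PV of perpetuity: 20825.68807 / (1+0.109)^2 = 16933.09196
Total PV = 18348.36053 + 16933.09196 = 35281.45249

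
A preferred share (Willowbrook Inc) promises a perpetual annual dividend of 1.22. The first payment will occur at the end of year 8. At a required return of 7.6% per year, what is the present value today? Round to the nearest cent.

9.61

Value at end of year 7: C / r = 1.22 / 0.076 = 16.0526
Discount to today: PV = 16.0526 / (1 + 0.076)^7 = 16.0526 / 1.669882 = 9.61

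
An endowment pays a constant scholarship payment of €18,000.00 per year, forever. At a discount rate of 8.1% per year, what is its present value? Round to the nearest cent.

Level perpetuity: PV = C / r = €18,000.00 / 0.081 = €222,222.22

€222222.22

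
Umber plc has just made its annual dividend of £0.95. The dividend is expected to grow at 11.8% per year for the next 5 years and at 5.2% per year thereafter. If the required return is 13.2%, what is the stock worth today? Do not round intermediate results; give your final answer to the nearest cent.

£16.32

D_1 = 1.06210
D_2 = 1.18743
D_3 = 1.32754
D_4 = 1.48419
D_5 = 1.65933
Terminal value at year 5: TV = D_5×(1+g_2)/(r−g_2) = 1.74561/0.08 = 21.82018
P_0 = D_1/(1+r)^1 + D_2/(1+r)^2 + D_3/(1+r)^3 + D_4/(1+r)^4 + D_5/(1+r)^5 + TV/(1+r)^5
    = 0.93825 + 0.92665 + 0.91519 + 0.90387 + 0.89269 + 11.73887 = 16.31551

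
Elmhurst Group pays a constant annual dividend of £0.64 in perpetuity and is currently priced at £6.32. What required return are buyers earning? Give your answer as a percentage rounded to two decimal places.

P = C/r ⇒ r = C/P = £0.64/£6.32 = 0.101266

10.13%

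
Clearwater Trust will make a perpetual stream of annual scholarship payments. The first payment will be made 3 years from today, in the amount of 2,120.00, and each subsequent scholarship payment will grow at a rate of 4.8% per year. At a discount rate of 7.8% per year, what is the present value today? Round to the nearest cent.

60810.29

Value at end of year 2: C₁ / (r − g) = 2,120.00 / (0.078 − 0.048) = 70,666.6667
Discount to today: PV = 70,666.6667 / (1 + 0.078)^2 = 70,666.6667 / 1.162084 = 60,810.29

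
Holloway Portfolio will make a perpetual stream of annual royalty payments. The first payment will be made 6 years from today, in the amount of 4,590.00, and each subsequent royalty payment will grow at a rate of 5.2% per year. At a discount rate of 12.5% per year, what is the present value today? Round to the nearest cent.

34892.11

Value at end of year 5: C₁ / (r − g) = 4,590.00 / (0.125 − 0.052) = 62,876.7123
Discount to today: PV = 62,876.7123 / (1 + 0.125)^5 = 62,876.7123 / 1.802032 = 34,892.11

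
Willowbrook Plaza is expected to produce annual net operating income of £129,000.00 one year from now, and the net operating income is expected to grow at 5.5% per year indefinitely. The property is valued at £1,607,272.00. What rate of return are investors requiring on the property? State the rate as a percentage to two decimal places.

P = D₁/(r − g) ⇒ r = D₁/P + g = £129,000.0000/£1,607,272.00 + 0.055 = 0.080260 + 0.055 = 0.135260

13.53%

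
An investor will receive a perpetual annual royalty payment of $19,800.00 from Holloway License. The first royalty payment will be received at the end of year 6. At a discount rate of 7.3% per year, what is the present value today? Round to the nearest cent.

Value at end of year 5: C / r = $19,800.00 / 0.073 = $271,232.8767
Discount to today: PV = $271,232.8767 / (1 + 0.073)^5 = $271,232.8767 / 1.422324 = $190,696.94

$190696.94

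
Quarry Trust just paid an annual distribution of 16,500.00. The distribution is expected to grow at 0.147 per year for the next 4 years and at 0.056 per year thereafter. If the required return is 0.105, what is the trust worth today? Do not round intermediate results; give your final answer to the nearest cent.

D_1 = 18925.50000
D_2 = 21707.54850
D_3 = 24898.55813
D_4 = 28558.64617
Terminal value at year 4: TV = D_4×(1+g_2)/(r−g_2) = 30157.93036/0.049 = 615467.96654
P_0 = D_1/(1+r)^1 + D_2/(1+r)^2 + D_3/(1+r)^3 + D_4/(1+r)^4 + TV/(1+r)^4
    = 17127.14932 + 17778.13599 + 18453.86605 + 19155.27996 + 412815.82937 = 485330.26069

485330.26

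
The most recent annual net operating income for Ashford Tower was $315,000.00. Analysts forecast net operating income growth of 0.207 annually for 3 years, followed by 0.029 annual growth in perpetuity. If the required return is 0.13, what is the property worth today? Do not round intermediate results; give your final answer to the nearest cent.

D_1 = 380205.00000
D_2 = 458907.43500
D_3 = 553901.27404
Terminal value at year 3: TV = D_3×(1+g_2)/(r−g_2) = 569964.41099/0.101 = 5643211.99002
P_0 = D_1/(1+r)^1 + D_2/(1+r)^2 + D_3/(1+r)^3 + TV/(1+r)^3
    = 336464.60177 + 359391.83570 + 383881.36786 + 3911028.98545 = 4990766.79078

$4990766.79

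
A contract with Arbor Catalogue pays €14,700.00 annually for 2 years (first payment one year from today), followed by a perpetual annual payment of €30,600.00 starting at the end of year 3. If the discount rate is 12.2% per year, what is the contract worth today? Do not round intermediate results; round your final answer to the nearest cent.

€224018.31

PV of 2-year annuity: €14,700.00 × [1 − (1+0.122)^−2] / 0.122 = 24778.61344
Perpetuity value at year 2: €30,600.00 / 0.122 = 250819.67213
PV of perpetuity: 250819.67213 / (1+0.122)^2 = 199239.70130
Total PV = 24778.61344 + 199239.70130 = 224018.31474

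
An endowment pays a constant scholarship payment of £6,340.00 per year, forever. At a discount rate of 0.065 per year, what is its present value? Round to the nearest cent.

£97538.46

Level perpetuity: PV = C / r = £6,340.00 / 0.065 = £97,538.46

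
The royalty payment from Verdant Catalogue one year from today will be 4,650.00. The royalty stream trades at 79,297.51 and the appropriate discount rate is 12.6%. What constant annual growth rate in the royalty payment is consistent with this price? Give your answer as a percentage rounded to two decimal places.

P = D₁/(r−g) ⇒ g = r − D₁/P = 0.126 − 4,650.00/79,297.51 = 0.067360

6.74%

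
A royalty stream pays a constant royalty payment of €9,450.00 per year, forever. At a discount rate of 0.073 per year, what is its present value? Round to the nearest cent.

€129452.05

Level perpetuity: PV = C / r = €9,450.00 / 0.073 = €129,452.05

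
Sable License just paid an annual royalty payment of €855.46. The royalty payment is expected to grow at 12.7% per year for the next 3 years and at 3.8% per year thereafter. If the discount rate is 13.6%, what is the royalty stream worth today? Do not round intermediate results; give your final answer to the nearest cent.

€11373.17

D_1 = 964.10342
D_2 = 1086.54455
D_3 = 1224.53571
Terminal value at year 3: TV = D_3×(1+g_2)/(r−g_2) = 1271.06807/0.098 = 12970.08235
P_0 = D_1/(1+r)^1 + D_2/(1+r)^2 + D_3/(1+r)^3 + TV/(1+r)^3
    = 848.68259 + 841.95887 + 835.28842 + 8847.23859 = 11373.16847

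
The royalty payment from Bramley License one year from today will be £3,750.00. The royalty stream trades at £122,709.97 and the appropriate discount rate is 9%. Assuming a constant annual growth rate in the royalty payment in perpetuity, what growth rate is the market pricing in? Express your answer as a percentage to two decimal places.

5.94%

P = D₁/(r−g) ⇒ g = r − D₁/P = 0.09 − £3,750.00/£122,709.97 = 0.059440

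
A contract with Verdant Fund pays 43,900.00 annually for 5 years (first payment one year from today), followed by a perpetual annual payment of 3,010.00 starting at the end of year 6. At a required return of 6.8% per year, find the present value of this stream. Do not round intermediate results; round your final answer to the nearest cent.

PV of 5-year annuity: 43,900.00 × [1 − (1+0.068)^−5] / 0.068 = 180966.69089
Perpetuity value at year 5: 3,010.00 / 0.068 = 44264.70588
PV of perpetuity: 44264.70588 / (1+0.068)^5 = 31856.73915
Total PV = 180966.69089 + 31856.73915 = 212823.43004

212823.43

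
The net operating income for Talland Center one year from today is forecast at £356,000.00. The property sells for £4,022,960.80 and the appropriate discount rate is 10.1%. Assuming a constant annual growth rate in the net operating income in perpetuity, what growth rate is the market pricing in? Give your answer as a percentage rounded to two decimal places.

P = D₁/(r−g) ⇒ g = r − D₁/P = 0.101 − £356,000.00/£4,022,960.80 = 0.012508

1.25%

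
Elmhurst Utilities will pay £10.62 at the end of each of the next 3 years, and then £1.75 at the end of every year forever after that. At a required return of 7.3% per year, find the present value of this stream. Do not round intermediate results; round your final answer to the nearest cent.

PV of 3-year annuity: £10.62 × [1 − (1+0.073)^−3] / 0.073 = 27.71818
Perpetuity value at year 3: £1.75 / 0.073 = 23.97260
PV of perpetuity: 23.97260 / (1+0.073)^3 = 19.40511
Total PV = 27.71818 + 19.40511 = 47.12329

£47.12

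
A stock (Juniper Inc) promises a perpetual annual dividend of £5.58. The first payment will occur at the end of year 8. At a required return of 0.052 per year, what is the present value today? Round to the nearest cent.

Value at end of year 7: C / r = £5.58 / 0.052 = £107.3077
Discount to today: PV = £107.3077 / (1 + 0.052)^7 = £107.3077 / 1.425969 = £75.25

£75.25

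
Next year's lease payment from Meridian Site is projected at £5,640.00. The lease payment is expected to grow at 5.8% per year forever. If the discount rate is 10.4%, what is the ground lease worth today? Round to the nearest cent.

£122608.70

Growing perpetuity: P = D₁ / (r − g) = £5,640.0000 / (0.104 − 0.058) = £122,608.70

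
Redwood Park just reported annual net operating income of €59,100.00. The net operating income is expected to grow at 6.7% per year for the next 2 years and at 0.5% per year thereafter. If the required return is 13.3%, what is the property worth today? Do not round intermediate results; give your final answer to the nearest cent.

€519612.90

D_1 = 63059.70000
D_2 = 67284.69990
Terminal value at year 2: TV = D_2×(1+g_2)/(r−g_2) = 67621.12340/0.128 = 528290.02656
P_0 = D_1/(1+r)^1 + D_2/(1+r)^2 + TV/(1+r)^2
    = 55657.28155 + 52415.10981 + 411540.51064 = 519612.90200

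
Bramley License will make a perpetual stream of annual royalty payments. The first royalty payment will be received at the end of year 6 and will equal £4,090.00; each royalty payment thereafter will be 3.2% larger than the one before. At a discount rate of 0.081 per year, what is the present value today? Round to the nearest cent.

£56545.59

Value at end of year 5: C₁ / (r − g) = £4,090.00 / (0.081 − 0.032) = £83,469.3878
Discount to today: PV = £83,469.3878 / (1 + 0.081)^5 = £83,469.3878 / 1.476143 = £56,545.59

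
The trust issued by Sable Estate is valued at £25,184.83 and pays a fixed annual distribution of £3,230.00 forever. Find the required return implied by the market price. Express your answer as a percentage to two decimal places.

12.83%

P = C/r ⇒ r = C/P = £3,230.00/£25,184.83 = 0.128252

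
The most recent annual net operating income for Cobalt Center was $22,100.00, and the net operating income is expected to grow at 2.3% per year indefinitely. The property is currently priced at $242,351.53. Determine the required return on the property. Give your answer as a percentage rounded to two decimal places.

D₁ = $22,100.00 × 1.023 = $22,608.3000
P = D₁/(r − g) ⇒ r = D₁/P + g = $22,608.3000/$242,351.53 + 0.023 = 0.093287 + 0.023 = 0.116287

11.63%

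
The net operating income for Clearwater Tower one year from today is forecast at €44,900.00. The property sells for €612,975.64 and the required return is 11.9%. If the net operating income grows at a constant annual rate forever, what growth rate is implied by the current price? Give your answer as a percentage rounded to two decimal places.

P = D₁/(r−g) ⇒ g = r − D₁/P = 0.119 − €44,900.00/€612,975.64 = 0.045751

4.58%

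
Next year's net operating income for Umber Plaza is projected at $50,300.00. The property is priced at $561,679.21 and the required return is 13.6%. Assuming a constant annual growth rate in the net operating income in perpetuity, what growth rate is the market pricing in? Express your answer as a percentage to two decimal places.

P = D₁/(r−g) ⇒ g = r − D₁/P = 0.136 − $50,300.00/$561,679.21 = 0.046447

4.64%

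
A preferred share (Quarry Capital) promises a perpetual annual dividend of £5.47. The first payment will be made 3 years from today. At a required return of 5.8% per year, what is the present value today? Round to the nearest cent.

Value at end of year 2: C / r = £5.47 / 0.058 = £94.3103
Discount to today: PV = £94.3103 / (1 + 0.058)^2 = £94.3103 / 1.119364 = £84.25

£84.25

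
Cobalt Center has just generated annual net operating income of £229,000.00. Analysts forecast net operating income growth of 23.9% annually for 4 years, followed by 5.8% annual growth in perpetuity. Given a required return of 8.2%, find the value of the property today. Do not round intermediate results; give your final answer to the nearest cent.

D_1 = 283731.00000
D_2 = 351542.70900
D_3 = 435561.41645
D_4 = 539660.59498
Terminal value at year 4: TV = D_4×(1+g_2)/(r−g_2) = 570960.90949/0.024 = 23790037.89549
P_0 = D_1/(1+r)^1 + D_2/(1+r)^2 + D_3/(1+r)^3 + D_4/(1+r)^4 + TV/(1+r)^4
    = 262228.28096 + 300278.04077 + 343848.88402 + 393741.92912 + 17357456.70850 = 18657553.84337

£18657553.84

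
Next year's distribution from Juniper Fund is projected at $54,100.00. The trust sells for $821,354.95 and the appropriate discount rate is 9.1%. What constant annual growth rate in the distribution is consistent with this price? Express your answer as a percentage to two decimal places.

P = D₁/(r−g) ⇒ g = r − D₁/P = 0.091 − $54,100.00/$821,354.95 = 0.025133

2.51%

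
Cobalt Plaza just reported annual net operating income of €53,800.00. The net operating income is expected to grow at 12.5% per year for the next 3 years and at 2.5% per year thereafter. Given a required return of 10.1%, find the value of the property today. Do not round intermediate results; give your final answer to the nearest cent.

D_1 = 60525.00000
D_2 = 68090.62500
D_3 = 76601.95312
Terminal value at year 3: TV = D_3×(1+g_2)/(r−g_2) = 78517.00195/0.076 = 1033118.44675
P_0 = D_1/(1+r)^1 + D_2/(1+r)^2 + D_3/(1+r)^3 + TV/(1+r)^3
    = 54972.75204 + 56171.06816 + 57395.50562 + 774084.12182 = 942623.44764

€942623.45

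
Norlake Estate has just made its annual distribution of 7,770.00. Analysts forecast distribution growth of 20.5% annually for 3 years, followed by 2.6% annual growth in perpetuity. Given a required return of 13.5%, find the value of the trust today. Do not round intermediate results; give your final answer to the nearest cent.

D_1 = 9362.85000
D_2 = 11282.23425
D_3 = 13595.09227
Terminal value at year 3: TV = D_3×(1+g_2)/(r−g_2) = 13948.56467/0.109 = 127968.48321
P_0 = D_1/(1+r)^1 + D_2/(1+r)^2 + D_3/(1+r)^3 + TV/(1+r)^3
    = 8249.20705 + 8757.96872 + 9298.10776 + 87521.63815 = 113826.92167

113826.92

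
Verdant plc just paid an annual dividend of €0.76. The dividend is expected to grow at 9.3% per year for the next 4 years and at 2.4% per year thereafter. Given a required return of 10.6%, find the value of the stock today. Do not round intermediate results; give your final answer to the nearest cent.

D_1 = 0.83068
D_2 = 0.90793
D_3 = 0.99237
D_4 = 1.08466
Terminal value at year 4: TV = D_4×(1+g_2)/(r−g_2) = 1.11069/0.082 = 13.54504
P_0 = D_1/(1+r)^1 + D_2/(1+r)^2 + D_3/(1+r)^3 + D_4/(1+r)^4 + TV/(1+r)^4
    = 0.75107 + 0.74224 + 0.73351 + 0.72489 + 9.05232 = 12.00403

€12.00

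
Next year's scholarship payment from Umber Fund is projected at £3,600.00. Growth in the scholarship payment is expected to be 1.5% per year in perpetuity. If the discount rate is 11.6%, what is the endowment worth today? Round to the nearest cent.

£35643.56

Growing perpetuity: P = D₁ / (r − g) = £3,600.0000 / (0.116 − 0.015) = £35,643.56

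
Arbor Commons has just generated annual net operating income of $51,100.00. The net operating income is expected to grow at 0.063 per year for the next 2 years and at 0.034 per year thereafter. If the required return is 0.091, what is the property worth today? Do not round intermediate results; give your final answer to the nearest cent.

D_1 = 54319.30000
D_2 = 57741.41590
Terminal value at year 2: TV = D_2×(1+g_2)/(r−g_2) = 59704.62404/0.057 = 1047449.54457
P_0 = D_1/(1+r)^1 + D_2/(1+r)^2 + TV/(1+r)^2
    = 49788.54262 + 48510.74318 + 880001.90255 = 978301.18835

$978301.19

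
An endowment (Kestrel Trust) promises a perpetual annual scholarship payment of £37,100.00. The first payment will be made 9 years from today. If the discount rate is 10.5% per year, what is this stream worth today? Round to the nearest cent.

£158959.46

Value at end of year 8: C / r = £37,100.00 / 0.105 = £353,333.3333
Discount to today: PV = £353,333.3333 / (1 + 0.105)^8 = £353,333.3333 / 2.222789 = £158,959.46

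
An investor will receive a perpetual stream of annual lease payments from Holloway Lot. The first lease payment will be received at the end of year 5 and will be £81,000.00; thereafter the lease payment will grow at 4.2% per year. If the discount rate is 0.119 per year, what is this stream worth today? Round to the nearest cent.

Value at end of year 4: C₁ / (r − g) = £81,000.00 / (0.119 − 0.042) = £1,051,948.0519
Discount to today: PV = £1,051,948.0519 / (1 + 0.119)^4 = £1,051,948.0519 / 1.567907 = £670,924.96

£670924.96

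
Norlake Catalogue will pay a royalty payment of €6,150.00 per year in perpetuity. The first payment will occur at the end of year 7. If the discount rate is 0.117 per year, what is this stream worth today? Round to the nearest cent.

€27062.64

Value at end of year 6: C / r = €6,150.00 / 0.117 = €52,564.1026
Discount to today: PV = €52,564.1026 / (1 + 0.117)^6 = €52,564.1026 / 1.942312 = €27,062.64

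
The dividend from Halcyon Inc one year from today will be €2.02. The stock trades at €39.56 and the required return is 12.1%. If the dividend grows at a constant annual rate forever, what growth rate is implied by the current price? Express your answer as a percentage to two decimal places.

P = D₁/(r−g) ⇒ g = r − D₁/P = 0.121 − €2.02/€39.56 = 0.069938

6.99%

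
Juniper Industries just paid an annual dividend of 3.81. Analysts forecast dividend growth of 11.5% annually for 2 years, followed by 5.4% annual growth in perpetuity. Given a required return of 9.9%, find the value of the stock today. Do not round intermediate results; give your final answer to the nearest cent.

99.64

D_1 = 4.24815
D_2 = 4.73669
Terminal value at year 2: TV = D_2×(1+g_2)/(r−g_2) = 4.99247/0.045 = 110.94374
P_0 = D_1/(1+r)^1 + D_2/(1+r)^2 + TV/(1+r)^2
    = 3.86547 + 3.92174 + 91.85598 = 99.64319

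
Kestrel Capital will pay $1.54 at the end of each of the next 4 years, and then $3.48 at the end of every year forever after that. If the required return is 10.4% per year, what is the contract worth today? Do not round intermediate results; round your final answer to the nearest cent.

PV of 4-year annuity: $1.54 × [1 − (1+0.104)^−4] / 0.104 = 4.83962
Perpetuity value at year 4: $3.48 / 0.104 = 33.46154
PV of perpetuity: 33.46154 / (1+0.104)^4 = 22.52525
Total PV = 4.83962 + 22.52525 = 27.36487

$27.36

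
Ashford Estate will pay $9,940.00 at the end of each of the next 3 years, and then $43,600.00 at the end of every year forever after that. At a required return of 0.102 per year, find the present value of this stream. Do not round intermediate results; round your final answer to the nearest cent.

PV of 3-year annuity: $9,940.00 × [1 − (1+0.102)^−3] / 0.102 = 24632.53061
Perpetuity value at year 3: $43,600.00 / 0.102 = 427450.98039
PV of perpetuity: 427450.98039 / (1+0.102)^3 = 319404.87027
Total PV = 24632.53061 + 319404.87027 = 344037.40088

$344037.40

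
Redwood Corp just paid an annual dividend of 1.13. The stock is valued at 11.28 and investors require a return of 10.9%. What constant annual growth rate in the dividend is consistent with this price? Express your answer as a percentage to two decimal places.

P = D₀(1+g)/(r−g) ⇒ P(r−g) = D₀(1+g) ⇒ g(P+D₀) = P·r − D₀
g = (P·r − D₀)/(P + D₀) = (11.28×0.109 − 1.13) / (11.28 + 1.13) = 0.008019

0.80%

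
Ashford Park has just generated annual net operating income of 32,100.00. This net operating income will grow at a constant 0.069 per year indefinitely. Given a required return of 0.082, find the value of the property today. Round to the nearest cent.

2639607.69

D₁ = D₀ × (1 + g) = 32,100.00 × 1.069 = 34,314.9000
Growing perpetuity: P = D₁ / (r − g) = 34,314.9000 / (0.082 − 0.069) = 2,639,607.69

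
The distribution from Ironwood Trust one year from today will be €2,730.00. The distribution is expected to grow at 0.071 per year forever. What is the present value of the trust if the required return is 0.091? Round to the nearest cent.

€136500.00

Growing perpetuity: P = D₁ / (r − g) = €2,730.0000 / (0.091 − 0.071) = €136,500.00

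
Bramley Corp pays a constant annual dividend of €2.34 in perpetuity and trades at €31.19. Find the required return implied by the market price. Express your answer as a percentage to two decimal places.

7.50%

P = C/r ⇒ r = C/P = €2.34/€31.19 = 0.075024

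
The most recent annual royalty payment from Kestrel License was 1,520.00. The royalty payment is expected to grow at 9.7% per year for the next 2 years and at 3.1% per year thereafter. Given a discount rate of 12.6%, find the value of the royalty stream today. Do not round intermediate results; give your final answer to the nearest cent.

D_1 = 1667.44000
D_2 = 1829.18168
Terminal value at year 2: TV = D_2×(1+g_2)/(r−g_2) = 1885.88631/0.095 = 19851.43486
P_0 = D_1/(1+r)^1 + D_2/(1+r)^2 + TV/(1+r)^2
    = 1480.85258 + 1442.71339 + 15657.23688 = 18580.80284

18580.80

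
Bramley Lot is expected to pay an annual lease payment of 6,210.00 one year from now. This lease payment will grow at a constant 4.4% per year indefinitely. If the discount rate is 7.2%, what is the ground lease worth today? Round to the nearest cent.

221785.71

Growing perpetuity: P = D₁ / (r − g) = 6,210.0000 / (0.072 − 0.044) = 221,785.71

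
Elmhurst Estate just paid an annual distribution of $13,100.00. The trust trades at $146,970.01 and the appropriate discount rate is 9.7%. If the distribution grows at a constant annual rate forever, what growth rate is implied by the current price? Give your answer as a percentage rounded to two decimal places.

P = D₀(1+g)/(r−g) ⇒ P(r−g) = D₀(1+g) ⇒ g(P+D₀) = P·r − D₀
g = (P·r − D₀)/(P + D₀) = ($146,970.01×0.097 − $13,100.00) / ($146,970.01 + $13,100.00) = 0.007222

0.72%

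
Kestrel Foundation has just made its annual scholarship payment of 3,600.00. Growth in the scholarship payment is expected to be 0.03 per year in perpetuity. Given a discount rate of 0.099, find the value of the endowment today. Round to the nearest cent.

D₁ = D₀ × (1 + g) = 3,600.00 × 1.03 = 3,708.0000
Growing perpetuity: P = D₁ / (r − g) = 3,708.0000 / (0.099 − 0.03) = 53,739.13

53739.13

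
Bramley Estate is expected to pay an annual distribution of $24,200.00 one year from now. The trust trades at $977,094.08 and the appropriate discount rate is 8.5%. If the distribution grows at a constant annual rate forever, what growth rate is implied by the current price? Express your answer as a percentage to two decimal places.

P = D₁/(r−g) ⇒ g = r − D₁/P = 0.085 − $24,200.00/$977,094.08 = 0.060233

6.02%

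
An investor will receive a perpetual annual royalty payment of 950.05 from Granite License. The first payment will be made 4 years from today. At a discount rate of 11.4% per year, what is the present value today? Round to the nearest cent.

6028.18

Value at end of year 3: C / r = 950.05 / 0.114 = 8,333.7719
Discount to today: PV = 8,333.7719 / (1 + 0.114)^3 = 8,333.7719 / 1.382470 = 6,028.18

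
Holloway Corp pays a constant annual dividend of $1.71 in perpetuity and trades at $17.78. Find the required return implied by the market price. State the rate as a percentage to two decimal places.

P = C/r ⇒ r = C/P = $1.71/$17.78 = 0.096175

9.62%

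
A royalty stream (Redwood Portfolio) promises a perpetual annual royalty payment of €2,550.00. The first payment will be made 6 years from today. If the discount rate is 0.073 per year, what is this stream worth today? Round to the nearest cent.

Value at end of year 5: C / r = €2,550.00 / 0.073 = €34,931.5068
Discount to today: PV = €34,931.5068 / (1 + 0.073)^5 = €34,931.5068 / 1.422324 = €24,559.45

€24559.45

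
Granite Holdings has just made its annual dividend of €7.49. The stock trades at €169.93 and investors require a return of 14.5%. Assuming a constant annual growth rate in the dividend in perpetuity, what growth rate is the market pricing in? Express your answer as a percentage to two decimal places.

9.67%

P = D₀(1+g)/(r−g) ⇒ P(r−g) = D₀(1+g) ⇒ g(P+D₀) = P·r − D₀
g = (P·r − D₀)/(P + D₀) = (€169.93×0.145 − €7.49) / (€169.93 + €7.49) = 0.096662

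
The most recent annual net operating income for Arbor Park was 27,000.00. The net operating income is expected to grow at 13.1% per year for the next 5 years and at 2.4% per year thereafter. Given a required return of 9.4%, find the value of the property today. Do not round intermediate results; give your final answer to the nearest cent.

615767.04

D_1 = 30537.00000
D_2 = 34537.34700
D_3 = 39061.73946
D_4 = 44178.82733
D_5 = 49966.25371
Terminal value at year 5: TV = D_5×(1+g_2)/(r−g_2) = 51165.44379/0.07 = 730934.91135
P_0 = D_1/(1+r)^1 + D_2/(1+r)^2 + D_3/(1+r)^3 + D_4/(1+r)^4 + D_5/(1+r)^5 + TV/(1+r)^5
    = 27913.16271 + 28857.20934 + 29833.18443 + 30842.16782 + 31885.27587 + 466436.03554 = 615767.03570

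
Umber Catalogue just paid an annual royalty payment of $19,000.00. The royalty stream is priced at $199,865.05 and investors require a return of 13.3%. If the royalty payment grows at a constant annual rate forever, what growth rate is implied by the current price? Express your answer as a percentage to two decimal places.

3.46%

P = D₀(1+g)/(r−g) ⇒ P(r−g) = D₀(1+g) ⇒ g(P+D₀) = P·r − D₀
g = (P·r − D₀)/(P + D₀) = ($199,865.05×0.133 − $19,000.00) / ($199,865.05 + $19,000.00) = 0.034643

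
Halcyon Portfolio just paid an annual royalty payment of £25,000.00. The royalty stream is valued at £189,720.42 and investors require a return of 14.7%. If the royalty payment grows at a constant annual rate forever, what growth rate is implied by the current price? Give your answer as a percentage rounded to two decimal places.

1.35%

P = D₀(1+g)/(r−g) ⇒ P(r−g) = D₀(1+g) ⇒ g(P+D₀) = P·r − D₀
g = (P·r − D₀)/(P + D₀) = (£189,720.42×0.147 − £25,000.00) / (£189,720.42 + £25,000.00) = 0.013454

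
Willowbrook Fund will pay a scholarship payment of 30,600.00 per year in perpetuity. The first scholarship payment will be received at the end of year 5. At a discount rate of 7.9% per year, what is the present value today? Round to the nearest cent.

285764.68

Value at end of year 4: C / r = 30,600.00 / 0.079 = 387,341.7722
Discount to today: PV = 387,341.7722 / (1 + 0.079)^4 = 387,341.7722 / 1.355457 = 285,764.68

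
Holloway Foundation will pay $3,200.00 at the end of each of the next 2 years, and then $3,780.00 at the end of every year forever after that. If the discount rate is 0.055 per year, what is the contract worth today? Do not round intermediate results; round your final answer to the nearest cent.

$67656.41

PV of 2-year annuity: $3,200.00 × [1 − (1+0.055)^−2] / 0.055 = 5908.22309
Perpetuity value at year 2: $3,780.00 / 0.055 = 68727.27273
PV of perpetuity: 68727.27273 / (1+0.055)^2 = 61748.18421
Total PV = 5908.22309 + 61748.18421 = 67656.40729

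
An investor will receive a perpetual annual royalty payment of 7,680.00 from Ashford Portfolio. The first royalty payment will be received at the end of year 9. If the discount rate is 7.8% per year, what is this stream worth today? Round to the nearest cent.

53990.40

Value at end of year 8: C / r = 7,680.00 / 0.078 = 98,461.5385
Discount to today: PV = 98,461.5385 / (1 + 0.078)^8 = 98,461.5385 / 1.823686 = 53,990.40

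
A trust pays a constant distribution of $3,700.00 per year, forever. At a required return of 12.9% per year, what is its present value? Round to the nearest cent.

Level perpetuity: PV = C / r = $3,700.00 / 0.129 = $28,682.17

$28682.17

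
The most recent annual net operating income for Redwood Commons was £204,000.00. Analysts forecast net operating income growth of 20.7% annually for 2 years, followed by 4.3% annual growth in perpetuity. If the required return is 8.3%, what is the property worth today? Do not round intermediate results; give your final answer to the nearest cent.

£7087865.10

D_1 = 246228.00000
D_2 = 297197.19600
Terminal value at year 2: TV = D_2×(1+g_2)/(r−g_2) = 309976.67543/0.04 = 7749416.88570
P_0 = D_1/(1+r)^1 + D_2/(1+r)^2 + TV/(1+r)^2
    = 227357.34072 + 253389.02147 + 6607118.73477 = 7087865.09695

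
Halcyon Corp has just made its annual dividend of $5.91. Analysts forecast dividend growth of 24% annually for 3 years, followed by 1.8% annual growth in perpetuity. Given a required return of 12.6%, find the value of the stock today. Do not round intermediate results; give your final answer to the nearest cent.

D_1 = 7.32840
D_2 = 9.08722
D_3 = 11.26815
Terminal value at year 3: TV = D_3×(1+g_2)/(r−g_2) = 11.47097/0.108 = 106.21273
P_0 = D_1/(1+r)^1 + D_2/(1+r)^2 + D_3/(1+r)^3 + TV/(1+r)^3
    = 6.50835 + 7.16728 + 7.89291 + 74.39802 = 95.96656

$95.97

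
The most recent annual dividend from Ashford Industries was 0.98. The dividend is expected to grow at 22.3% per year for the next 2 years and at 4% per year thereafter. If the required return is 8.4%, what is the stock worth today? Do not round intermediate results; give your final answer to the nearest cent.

D_1 = 1.19854
D_2 = 1.46581
Terminal value at year 2: TV = D_2×(1+g_2)/(r−g_2) = 1.52445/0.044 = 34.64652
P_0 = D_1/(1+r)^1 + D_2/(1+r)^2 + TV/(1+r)^2
    = 1.10566 + 1.24744 + 29.48500 = 31.83810

31.84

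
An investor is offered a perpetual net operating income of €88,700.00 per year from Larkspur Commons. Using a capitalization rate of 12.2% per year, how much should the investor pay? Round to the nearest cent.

Level perpetuity: PV = C / r = €88,700.00 / 0.122 = €727,049.18

€727049.18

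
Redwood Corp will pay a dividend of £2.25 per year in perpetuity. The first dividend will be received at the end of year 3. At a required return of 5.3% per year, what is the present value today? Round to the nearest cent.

£38.29

Value at end of year 2: C / r = £2.25 / 0.053 = £42.4528
Discount to today: PV = £42.4528 / (1 + 0.053)^2 = £42.4528 / 1.108809 = £38.29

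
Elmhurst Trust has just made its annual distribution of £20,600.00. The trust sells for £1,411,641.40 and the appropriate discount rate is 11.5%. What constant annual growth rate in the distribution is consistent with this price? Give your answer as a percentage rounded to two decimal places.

P = D₀(1+g)/(r−g) ⇒ P(r−g) = D₀(1+g) ⇒ g(P+D₀) = P·r − D₀
g = (P·r − D₀)/(P + D₀) = (£1,411,641.40×0.115 − £20,600.00) / (£1,411,641.40 + £20,600.00) = 0.098963

9.90%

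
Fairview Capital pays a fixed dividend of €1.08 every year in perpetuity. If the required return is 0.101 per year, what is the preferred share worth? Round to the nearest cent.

Level perpetuity: PV = C / r = €1.08 / 0.101 = €10.69

€10.69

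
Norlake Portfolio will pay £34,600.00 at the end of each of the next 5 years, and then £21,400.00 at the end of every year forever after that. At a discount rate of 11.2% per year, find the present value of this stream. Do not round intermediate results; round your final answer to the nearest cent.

PV of 5-year annuity: £34,600.00 × [1 − (1+0.112)^−5] / 0.112 = 127237.26825
Perpetuity value at year 5: £21,400.00 / 0.112 = 191071.42857
PV of perpetuity: 191071.42857 / (1+0.112)^5 = 112375.54589
Total PV = 127237.26825 + 112375.54589 = 239612.81415

£239612.81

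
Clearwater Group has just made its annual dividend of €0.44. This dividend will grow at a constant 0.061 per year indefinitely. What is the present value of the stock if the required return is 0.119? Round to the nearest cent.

D₁ = D₀ × (1 + g) = €0.44 × 1.061 = €0.4668
Growing perpetuity: P = D₁ / (r − g) = €0.4668 / (0.119 − 0.061) = €8.05

€8.05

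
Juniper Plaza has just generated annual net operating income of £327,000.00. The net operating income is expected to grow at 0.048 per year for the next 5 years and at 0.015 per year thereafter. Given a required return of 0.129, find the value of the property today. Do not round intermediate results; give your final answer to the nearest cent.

D_1 = 342696.00000
D_2 = 359145.40800
D_3 = 376384.38758
D_4 = 394450.83819
D_5 = 413384.47842
Terminal value at year 5: TV = D_5×(1+g_2)/(r−g_2) = 419585.24560/0.114 = 3680572.32980
P_0 = D_1/(1+r)^1 + D_2/(1+r)^2 + D_3/(1+r)^3 + D_4/(1+r)^4 + D_5/(1+r)^5 + TV/(1+r)^5
    = 303539.41541 + 281762.00828 + 261547.01920 + 242782.35264 + 225363.95532 + 2006529.95311 = 3321524.70397

£3321524.70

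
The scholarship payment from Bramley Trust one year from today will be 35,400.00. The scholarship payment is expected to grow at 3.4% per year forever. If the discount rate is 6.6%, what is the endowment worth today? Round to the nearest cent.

1106250.00

Growing perpetuity: P = D₁ / (r − g) = 35,400.0000 / (0.066 − 0.034) = 1,106,250.00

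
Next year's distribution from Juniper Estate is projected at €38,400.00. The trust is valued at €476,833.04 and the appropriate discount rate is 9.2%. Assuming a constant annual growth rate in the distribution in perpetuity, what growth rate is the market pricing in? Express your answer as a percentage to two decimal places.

1.15%

P = D₁/(r−g) ⇒ g = r − D₁/P = 0.092 − €38,400.00/€476,833.04 = 0.011469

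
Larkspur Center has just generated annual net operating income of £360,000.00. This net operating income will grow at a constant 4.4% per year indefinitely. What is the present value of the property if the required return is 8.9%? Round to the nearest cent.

£8352000.00

D₁ = D₀ × (1 + g) = £360,000.00 × 1.044 = £375,840.0000
Growing perpetuity: P = D₁ / (r − g) = £375,840.0000 / (0.089 − 0.044) = £8,352,000.00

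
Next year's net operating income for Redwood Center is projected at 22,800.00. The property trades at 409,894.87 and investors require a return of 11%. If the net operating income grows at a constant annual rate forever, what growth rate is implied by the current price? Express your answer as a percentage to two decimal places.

5.44%

P = D₁/(r−g) ⇒ g = r − D₁/P = 0.11 − 22,800.00/409,894.87 = 0.054376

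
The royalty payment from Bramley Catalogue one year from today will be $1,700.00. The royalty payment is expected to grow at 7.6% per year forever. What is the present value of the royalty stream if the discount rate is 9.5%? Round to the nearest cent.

$89473.68

Growing perpetuity: P = D₁ / (r − g) = $1,700.0000 / (0.095 − 0.076) = $89,473.68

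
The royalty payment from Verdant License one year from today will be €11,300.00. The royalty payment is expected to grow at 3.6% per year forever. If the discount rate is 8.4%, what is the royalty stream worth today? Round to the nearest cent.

Growing perpetuity: P = D₁ / (r − g) = €11,300.0000 / (0.084 − 0.036) = €235,416.67

€235416.67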